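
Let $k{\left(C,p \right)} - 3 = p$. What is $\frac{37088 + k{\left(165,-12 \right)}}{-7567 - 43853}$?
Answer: $- \frac{37079}{51420} \approx -0.7211$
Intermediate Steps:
$k{\left(C,p \right)} = 3 + p$
$\frac{37088 + k{\left(165,-12 \right)}}{-7567 - 43853} = \frac{37088 + \left(3 - 12\right)}{-7567 - 43853} = \frac{37088 - 9}{-51420} = 37079 \left(- \frac{1}{51420}\right) = - \frac{37079}{51420}$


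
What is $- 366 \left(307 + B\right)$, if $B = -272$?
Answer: $-12810$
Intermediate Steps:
$- 366 \left(307 + B\right) = - 366 \left(307 - 272\right) = \left(-366\right) 35 = -12810$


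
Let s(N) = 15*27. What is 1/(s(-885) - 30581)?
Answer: -1/30176 ≈ -3.3139e-5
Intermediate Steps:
s(N) = 405
1/(s(-885) - 30581) = 1/(405 - 30581) = 1/(-30176) = -1/30176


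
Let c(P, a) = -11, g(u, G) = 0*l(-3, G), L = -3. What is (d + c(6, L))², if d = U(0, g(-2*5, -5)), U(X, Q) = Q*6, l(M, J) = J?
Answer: 121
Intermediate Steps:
g(u, G) = 0 (g(u, G) = 0*G = 0)
U(X, Q) = 6*Q
d = 0 (d = 6*0 = 0)
(d + c(6, L))² = (0 - 11)² = (-11)² = 121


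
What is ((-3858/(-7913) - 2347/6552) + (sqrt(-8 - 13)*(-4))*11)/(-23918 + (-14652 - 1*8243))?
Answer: -6705805/2427065674488 + 44*I*sqrt(21)/46813 ≈ -2.7629e-6 + 0.0043072*I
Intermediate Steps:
((-3858/(-7913) - 2347/6552) + (sqrt(-8 - 13)*(-4))*11)/(-23918 + (-14652 - 1*8243)) = ((-3858*(-1/7913) - 2347*1/6552) + (sqrt(-21)*(-4))*11)/(-23918 + (-14652 - 8243)) = ((3858/7913 - 2347/6552) + ((I*sqrt(21))*(-4))*11)/(-23918 - 22895) = (6705805/51845976 - 4*I*sqrt(21)*11)/(-46813) = (6705805/51845976 - 44*I*sqrt(21))*(-1/46813) = -6705805/2427065674488 + 44*I*sqrt(21)/46813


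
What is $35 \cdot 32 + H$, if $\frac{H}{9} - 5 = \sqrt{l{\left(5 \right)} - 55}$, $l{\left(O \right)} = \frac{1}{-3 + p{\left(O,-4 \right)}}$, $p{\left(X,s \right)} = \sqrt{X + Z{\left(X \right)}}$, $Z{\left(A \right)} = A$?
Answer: $1165 + \frac{9 \sqrt{166 - 55 \sqrt{10}}}{\sqrt{-3 + \sqrt{10}}} \approx 1165.0 + 62.896 i$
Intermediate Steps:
$p{\left(X,s \right)} = \sqrt{2} \sqrt{X}$ ($p{\left(X,s \right)} = \sqrt{X + X} = \sqrt{2 X} = \sqrt{2} \sqrt{X}$)
$l{\left(O \right)} = \frac{1}{-3 + \sqrt{2} \sqrt{O}}$
$H = 45 + 9 \sqrt{-55 + \frac{1}{-3 + \sqrt{10}}}$ ($H = 45 + 9 \sqrt{\frac{1}{-3 + \sqrt{2} \sqrt{5}} - 55} = 45 + 9 \sqrt{\frac{1}{-3 + \sqrt{10}} - 55} = 45 + 9 \sqrt{-55 + \frac{1}{-3 + \sqrt{10}}} \approx 45.0 + 62.896 i$)
$35 \cdot 32 + H = 35 \cdot 32 + \left(45 + \frac{9 \sqrt{166 - 55 \sqrt{10}}}{\sqrt{-3 + \sqrt{10}}}\right) = 1120 + \left(45 + \frac{9 \sqrt{166 - 55 \sqrt{10}}}{\sqrt{-3 + \sqrt{10}}}\right) = 1165 + \frac{9 \sqrt{166 - 55 \sqrt{10}}}{\sqrt{-3 + \sqrt{10}}}$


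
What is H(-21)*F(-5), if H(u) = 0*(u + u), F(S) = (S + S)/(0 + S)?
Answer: 0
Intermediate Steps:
F(S) = 2 (F(S) = (2*S)/S = 2)
H(u) = 0 (H(u) = 0*(2*u) = 0)
H(-21)*F(-5) = 0*2 = 0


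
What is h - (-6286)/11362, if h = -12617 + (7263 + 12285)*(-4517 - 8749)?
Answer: -1473290000042/5681 ≈ -2.5934e+8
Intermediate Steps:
h = -259336385 (h = -12617 + 19548*(-13266) = -12617 - 259323768 = -259336385)
h - (-6286)/11362 = -259336385 - (-6286)/11362 = -259336385 - 1*(-3143/5681) = -259336385 + 3143/5681 = -1473290000042/5681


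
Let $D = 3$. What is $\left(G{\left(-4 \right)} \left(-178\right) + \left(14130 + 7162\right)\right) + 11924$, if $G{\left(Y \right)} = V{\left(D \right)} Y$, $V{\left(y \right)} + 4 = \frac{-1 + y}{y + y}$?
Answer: $\frac{91816}{3} \approx 30605.0$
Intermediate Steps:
$V{\left(y \right)} = -4 + \frac{-1 + y}{2 y}$ ($V{\left(y \right)} = -4 + \frac{-1 + y}{y + y} = -4 + \frac{-1 + y}{2 y}$)
$G{\left(Y \right)} = - \frac{11 Y}{3}$ ($G{\left(Y \right)} = \frac{-1 - 21}{2 \cdot 3} Y = \frac{1}{2} \cdot \frac{1}{3} \left(-1 - 21\right) Y = \frac{1}{2} \cdot \frac{1}{3} \left(-22\right) Y = - \frac{11 Y}{3}$)
$\left(G{\left(-4 \right)} \left(-178\right) + \left(14130 + 7162\right)\right) + 11924 = \left(\left(- \frac{11}{3}\right) \left(-4\right) \left(-178\right) + \left(14130 + 7162\right)\right) + 11924 = \left(\frac{44}{3} \left(-178\right) + 21292\right) + 11924 = \left(- \frac{7832}{3} + 21292\right) + 11924 = \frac{56044}{3} + 11924 = \frac{91816}{3}$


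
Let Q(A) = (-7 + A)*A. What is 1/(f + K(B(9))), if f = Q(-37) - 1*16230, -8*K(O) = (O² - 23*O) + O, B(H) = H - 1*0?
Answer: -8/116699 ≈ -6.8552e-5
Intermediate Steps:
Q(A) = A*(-7 + A)
B(H) = H (B(H) = H + 0 = H)
K(O) = -O²/8 + 11*O/4 (K(O) = -((O² - 23*O) + O)/8 = -(O² - 22*O)/8 = -O²/8 + 11*O/4)
f = -14602 (f = -37*(-7 - 37) - 1*16230 = -37*(-44) - 16230 = 1628 - 16230 = -14602)
1/(f + K(B(9))) = 1/(-14602 + (⅛)*9*(22 - 1*9)) = 1/(-14602 + (⅛)*9*(22 - 9)) = 1/(-14602 + (⅛)*9*13) = 1/(-14602 + 117/8) = 1/(-116699/8) = -8/116699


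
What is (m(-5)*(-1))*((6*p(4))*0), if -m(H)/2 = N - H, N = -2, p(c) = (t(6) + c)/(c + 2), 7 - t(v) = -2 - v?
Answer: 0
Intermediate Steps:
t(v) = 9 + v (t(v) = 7 - (-2 - v) = 7 + (2 + v) = 9 + v)
p(c) = (15 + c)/(2 + c) (p(c) = ((9 + 6) + c)/(c + 2) = (15 + c)/(2 + c))
m(H) = 4 + 2*H (m(H) = -2*(-2 - H) = 4 + 2*H)
(m(-5)*(-1))*((6*p(4))*0) = ((4 + 2*(-5))*(-1))*((6*((15 + 4)/(2 + 4)))*0) = ((4 - 10)*(-1))*((6*(19/6))*0) = (-6*(-1))*((6*((1/6)*19))*0) = 6*((6*(19/6))*0) = 6*(19*0) = 6*0 = 0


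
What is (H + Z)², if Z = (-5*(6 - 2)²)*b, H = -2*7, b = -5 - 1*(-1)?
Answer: 93636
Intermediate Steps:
b = -4 (b = -5 + 1 = -4)
H = -14
Z = 320 (Z = -5*(6 - 2)²*(-4) = -5*4²*(-4) = -5*16*(-4) = -80*(-4) = 320)
(H + Z)² = (-14 + 320)² = 306² = 93636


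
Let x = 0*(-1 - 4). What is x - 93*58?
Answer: -5394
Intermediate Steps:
x = 0 (x = 0*(-5) = 0)
x - 93*58 = 0 - 93*58 = 0 - 5394 = -5394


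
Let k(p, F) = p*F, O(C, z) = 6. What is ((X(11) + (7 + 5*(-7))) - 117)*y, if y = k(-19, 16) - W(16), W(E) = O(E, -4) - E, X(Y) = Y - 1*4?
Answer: 40572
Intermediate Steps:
k(p, F) = F*p
X(Y) = -4 + Y (X(Y) = Y - 4 = -4 + Y)
W(E) = 6 - E
y = -294 (y = 16*(-19) - (6 - 1*16) = -304 - (6 - 16) = -304 - 1*(-10) = -304 + 10 = -294)
((X(11) + (7 + 5*(-7))) - 117)*y = (((-4 + 11) + (7 + 5*(-7))) - 117)*(-294) = ((7 + (7 - 35)) - 117)*(-294) = ((7 - 28) - 117)*(-294) = (-21 - 117)*(-294) = -138*(-294) = 40572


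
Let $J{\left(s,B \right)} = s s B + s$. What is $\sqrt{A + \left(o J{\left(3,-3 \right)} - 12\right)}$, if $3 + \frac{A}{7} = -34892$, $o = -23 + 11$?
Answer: $i \sqrt{243989} \approx 493.95 i$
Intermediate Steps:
$o = -12$
$J{\left(s,B \right)} = s + B s^{2}$ ($J{\left(s,B \right)} = s^{2} B + s = B s^{2} + s = s + B s^{2}$)
$A = -244265$ ($A = -21 + 7 \left(-34892\right) = -21 - 244244 = -244265$)
$\sqrt{A + \left(o J{\left(3,-3 \right)} - 12\right)} = \sqrt{-244265 - \left(12 + 12 \cdot 3 \left(1 - 9\right)\right)} = \sqrt{-244265 - \left(12 + 12 \cdot 3 \left(-8\right)\right)} = \sqrt{-244265 - -276} = \sqrt{-244265 + \left(288 - 12\right)} = \sqrt{-244265 + 276} = \sqrt{-243989} = i \sqrt{243989}$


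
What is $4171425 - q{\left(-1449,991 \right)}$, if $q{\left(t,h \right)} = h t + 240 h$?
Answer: $5369544$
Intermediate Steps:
$q{\left(t,h \right)} = 240 h + h t$
$4171425 - q{\left(-1449,991 \right)} = 4171425 - 991 \left(240 - 1449\right) = 4171425 - 991 \left(-1209\right) = 4171425 - -1198119 = 4171425 + 1198119 = 5369544$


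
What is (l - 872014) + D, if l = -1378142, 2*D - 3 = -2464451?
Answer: -3482380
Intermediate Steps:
D = -1232224 (D = 3/2 + (½)*(-2464451) = 3/2 - 2464451/2 = -1232224)
(l - 872014) + D = (-1378142 - 872014) - 1232224 = -2250156 - 1232224 = -3482380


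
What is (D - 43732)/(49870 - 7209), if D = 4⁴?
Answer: -43476/42661 ≈ -1.0191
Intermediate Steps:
D = 256
(D - 43732)/(49870 - 7209) = (256 - 43732)/(49870 - 7209) = -43476/42661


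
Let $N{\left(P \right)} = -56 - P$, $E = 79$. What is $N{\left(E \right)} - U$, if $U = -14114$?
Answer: $13979$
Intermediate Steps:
$N{\left(E \right)} - U = \left(-56 - 79\right) - -14114 = \left(-56 - 79\right) + 14114 = -135 + 14114 = 13979$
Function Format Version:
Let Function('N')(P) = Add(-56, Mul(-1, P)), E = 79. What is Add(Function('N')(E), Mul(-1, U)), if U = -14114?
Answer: 13979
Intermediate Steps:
Add(Function('N')(E), Mul(-1, U)) = Add(Add(-56, Mul(-1, 79)), Mul(-1, -14114)) = Add(Add(-56, -79), 14114) = Add(-135, 14114) = 13979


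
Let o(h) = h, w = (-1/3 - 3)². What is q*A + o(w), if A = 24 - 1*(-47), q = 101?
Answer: 64639/9 ≈ 7182.1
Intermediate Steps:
w = 100/9 (w = (-1*⅓ - 3)² = (-⅓ - 3)² = (-10/3)² = 100/9 ≈ 11.111)
A = 71 (A = 24 + 47 = 71)
q*A + o(w) = 101*71 + 100/9 = 7171 + 100/9 = 64639/9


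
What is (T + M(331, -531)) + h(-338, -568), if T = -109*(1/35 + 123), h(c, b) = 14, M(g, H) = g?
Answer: -457279/35 ≈ -13065.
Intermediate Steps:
T = -469354/35 (T = -109*(1/35 + 123) = -109*4306/35 = -469354/35 ≈ -13410.)
(T + M(331, -531)) + h(-338, -568) = (-469354/35 + 331) + 14 = -457769/35 + 14 = -457279/35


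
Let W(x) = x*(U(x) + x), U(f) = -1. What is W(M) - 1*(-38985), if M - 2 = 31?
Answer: 40041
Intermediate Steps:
M = 33 (M = 2 + 31 = 33)
W(x) = x*(-1 + x)
W(M) - 1*(-38985) = 33*(-1 + 33) - 1*(-38985) = 33*32 + 38985 = 1056 + 38985 = 40041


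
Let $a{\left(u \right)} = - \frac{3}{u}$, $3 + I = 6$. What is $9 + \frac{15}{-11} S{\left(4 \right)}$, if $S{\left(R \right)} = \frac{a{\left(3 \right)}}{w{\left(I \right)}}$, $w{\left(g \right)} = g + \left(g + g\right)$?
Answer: $\frac{302}{33} \approx 9.1515$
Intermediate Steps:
$I = 3$ ($I = -3 + 6 = 3$)
$w{\left(g \right)} = 3 g$ ($w{\left(g \right)} = g + 2 g = 3 g$)
$S{\left(R \right)} = - \frac{1}{9}$ ($S{\left(R \right)} = \frac{\left(-3\right) \frac{1}{3}}{3 \cdot 3} = \frac{\left(-3\right) \frac{1}{3}}{9} = \frac{1}{9} \left(-1\right) = - \frac{1}{9}$)
$9 + \frac{15}{-11} S{\left(4 \right)} = 9 + \frac{15}{-11} \left(- \frac{1}{9}\right) = 9 + 15 \left(- \frac{1}{11}\right) \left(- \frac{1}{9}\right) = 9 - - \frac{5}{33} = 9 + \frac{5}{33} = \frac{302}{33}$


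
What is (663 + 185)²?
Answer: 719104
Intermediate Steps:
(663 + 185)² = 848² = 719104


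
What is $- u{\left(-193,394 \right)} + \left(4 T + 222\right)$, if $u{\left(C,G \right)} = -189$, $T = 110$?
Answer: $851$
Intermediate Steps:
$- u{\left(-193,394 \right)} + \left(4 T + 222\right) = \left(-1\right) \left(-189\right) + \left(4 \cdot 110 + 222\right) = 189 + \left(440 + 222\right) = 189 + 662 = 851$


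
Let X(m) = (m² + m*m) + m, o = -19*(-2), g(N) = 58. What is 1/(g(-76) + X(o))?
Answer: 1/2984 ≈ 0.00033512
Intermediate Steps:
o = 38
X(m) = m + 2*m² (X(m) = (m² + m²) + m = 2*m² + m = m + 2*m²)
1/(g(-76) + X(o)) = 1/(58 + 38*(1 + 2*38)) = 1/(58 + 38*(1 + 76)) = 1/(58 + 38*77) = 1/(58 + 2926) = 1/2984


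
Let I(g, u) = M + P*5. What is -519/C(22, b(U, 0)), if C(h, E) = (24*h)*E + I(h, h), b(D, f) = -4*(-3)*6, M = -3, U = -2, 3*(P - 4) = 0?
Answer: -519/38033 ≈ -0.013646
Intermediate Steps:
P = 4 (P = 4 + (1/3)*0 = 4 + 0 = 4)
I(g, u) = 17 (I(g, u) = -3 + 4*5 = -3 + 20 = 17)
b(D, f) = 72 (b(D, f) = 12*6 = 72)
C(h, E) = 17 + 24*E*h (C(h, E) = (24*h)*E + 17 = 24*E*h + 17 = 17 + 24*E*h)
-519/C(22, b(U, 0)) = -519/(17 + 24*72*22) = -519/(17 + 38016) = -519/38033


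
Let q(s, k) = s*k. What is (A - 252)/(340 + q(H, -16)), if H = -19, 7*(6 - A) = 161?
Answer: -269/644 ≈ -0.41770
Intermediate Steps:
A = -17 (A = 6 - ⅐*161 = 6 - 23 = -17)
q(s, k) = k*s
(A - 252)/(340 + q(H, -16)) = (-17 - 252)/(340 - 16*(-19)) = -269/(340 + 304) = -269/644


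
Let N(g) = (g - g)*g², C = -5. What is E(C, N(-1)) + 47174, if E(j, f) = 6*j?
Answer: 47144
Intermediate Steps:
N(g) = 0 (N(g) = 0*g² = 0)
E(C, N(-1)) + 47174 = 6*(-5) + 47174 = -30 + 47174 = 47144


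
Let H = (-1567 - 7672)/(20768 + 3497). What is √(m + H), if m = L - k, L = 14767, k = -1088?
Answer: 4*√583440302065/24265 ≈ 125.92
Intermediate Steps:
m = 15855 (m = 14767 - 1*(-1088) = 14767 + 1088 = 15855)
H = -9239/24265 ≈ -0.38075
√(m + H) = √(15855 - 9239/24265) = √(384712336/24265) = 4*√583440302065/24265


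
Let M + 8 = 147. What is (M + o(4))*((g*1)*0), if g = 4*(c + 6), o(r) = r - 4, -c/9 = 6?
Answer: 0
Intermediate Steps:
M = 139 (M = -8 + 147 = 139)
c = -54 (c = -9*6 = -54)
o(r) = -4 + r
g = -192 (g = 4*(-54 + 6) = 4*(-48) = -192)
(M + o(4))*((g*1)*0) = (139 + (-4 + 4))*(-192*1*0) = (139 + 0)*(-192*0) = 139*0 = 0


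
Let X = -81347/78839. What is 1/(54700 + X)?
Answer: 78839/4312411953 ≈ 1.8282e-5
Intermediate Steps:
X = -81347/78839 (X = -81347*1/78839 = -81347/78839 ≈ -1.0318)
1/(54700 + X) = 1/(54700 - 81347/78839) = 1/(4312411953/78839) = 78839/4312411953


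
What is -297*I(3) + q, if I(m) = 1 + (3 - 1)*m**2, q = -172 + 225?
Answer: -5590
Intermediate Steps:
q = 53
I(m) = 1 + 2*m**2
-297*I(3) + q = -297*(1 + 2*3**2) + 53 = -297*(1 + 2*9) + 53 = -297*(1 + 18) + 53 = -297*19 + 53 = -5643 + 53 = -5590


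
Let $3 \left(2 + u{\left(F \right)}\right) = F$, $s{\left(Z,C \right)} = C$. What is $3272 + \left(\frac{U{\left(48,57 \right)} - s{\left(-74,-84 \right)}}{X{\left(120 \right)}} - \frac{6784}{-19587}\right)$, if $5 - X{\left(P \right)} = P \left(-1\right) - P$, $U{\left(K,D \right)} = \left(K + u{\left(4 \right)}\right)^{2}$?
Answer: $\frac{9449348192}{2879289} \approx 3281.8$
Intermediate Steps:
$u{\left(F \right)} = -2 + \frac{F}{3}$
$U{\left(K,D \right)} = \left(- \frac{2}{3} + K\right)^{2}$ ($U{\left(K,D \right)} = \left(K + \left(-2 + \frac{1}{3} \cdot 4\right)\right)^{2} = \left(K + \left(-2 + \frac{4}{3}\right)\right)^{2} = \left(K - \frac{2}{3}\right)^{2} = \left(- \frac{2}{3} + K\right)^{2}$)
$X{\left(P \right)} = 5 + 2 P$ ($X{\left(P \right)} = 5 - \left(P \left(-1\right) - P\right) = 5 - \left(- P - P\right) = 5 - - 2 P = 5 + 2 P$)
$3272 + \left(\frac{U{\left(48,57 \right)} - s{\left(-74,-84 \right)}}{X{\left(120 \right)}} - \frac{6784}{-19587}\right) = 3272 - \left(- \frac{6784}{19587} - \frac{\frac{\left(-2 + 3 \cdot 48\right)^{2}}{9} - -84}{5 + 2 \cdot 120}\right) = 3272 - \left(- \frac{6784}{19587} - \frac{\frac{\left(-2 + 144\right)^{2}}{9} + 84}{5 + 240}\right) = 3272 + \left(\frac{\frac{142^{2}}{9} + 84}{245} + \frac{6784}{19587}\right) = 3272 + \left(\left(\frac{1}{9} \cdot 20164 + 84\right) \frac{1}{245} + \frac{6784}{19587}\right) = 3272 + \left(\left(\frac{20164}{9} + 84\right) \frac{1}{245} + \frac{6784}{19587}\right) = 3272 + \left(\frac{20920}{9} \cdot \frac{1}{245} + \frac{6784}{19587}\right) = 3272 + \left(\frac{4184}{441} + \frac{6784}{19587}\right) = 3272 + \frac{28314584}{2879289} = \frac{9449348192}{2879289}$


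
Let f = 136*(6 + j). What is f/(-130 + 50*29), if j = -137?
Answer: -2227/165 ≈ -13.497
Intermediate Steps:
f = -17816 (f = 136*(6 - 137) = 136*(-131) = -17816)
f/(-130 + 50*29) = -17816/(-130 + 50*29) = -17816/(-130 + 1450) = -17816/1320 = -17816*1/1320 = -2227/165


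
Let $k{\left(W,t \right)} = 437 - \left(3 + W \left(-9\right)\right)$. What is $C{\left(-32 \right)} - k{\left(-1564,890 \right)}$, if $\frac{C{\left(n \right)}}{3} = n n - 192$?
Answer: $16138$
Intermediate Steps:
$C{\left(n \right)} = -576 + 3 n^{2}$ ($C{\left(n \right)} = 3 \left(n n - 192\right) = 3 \left(n^{2} - 192\right) = 3 \left(-192 + n^{2}\right) = -576 + 3 n^{2}$)
$k{\left(W,t \right)} = 434 + 9 W$ ($k{\left(W,t \right)} = 437 - \left(3 - 9 W\right) = 437 + \left(-3 + 9 W\right) = 434 + 9 W$)
$C{\left(-32 \right)} - k{\left(-1564,890 \right)} = \left(-576 + 3 \left(-32\right)^{2}\right) - \left(434 + 9 \left(-1564\right)\right) = \left(-576 + 3 \cdot 1024\right) - \left(434 - 14076\right) = \left(-576 + 3072\right) - -13642 = 2496 + 13642 = 16138$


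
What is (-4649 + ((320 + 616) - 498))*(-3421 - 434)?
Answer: 16233405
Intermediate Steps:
(-4649 + ((320 + 616) - 498))*(-3421 - 434) = (-4649 + (936 - 498))*(-3855) = (-4649 + 438)*(-3855) = -4211*(-3855) = 16233405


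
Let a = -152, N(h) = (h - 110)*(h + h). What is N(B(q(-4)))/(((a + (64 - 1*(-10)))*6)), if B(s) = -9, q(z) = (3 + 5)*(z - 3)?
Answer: -119/26 ≈ -4.5769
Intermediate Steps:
q(z) = -24 + 8*z (q(z) = 8*(-3 + z) = -24 + 8*z)
N(h) = 2*h*(-110 + h) (N(h) = (-110 + h)*(2*h) = 2*h*(-110 + h))
N(B(q(-4)))/(((a + (64 - 1*(-10)))*6)) = (2*(-9)*(-110 - 9))/(((-152 + (64 - 1*(-10)))*6)) = (2*(-9)*(-119))/(((-152 + (64 + 10))*6)) = 2142/(((-152 + 74)*6)) = 2142/((-78*6)) = 2142/(-468) = 2142*(-1/468) = -119/26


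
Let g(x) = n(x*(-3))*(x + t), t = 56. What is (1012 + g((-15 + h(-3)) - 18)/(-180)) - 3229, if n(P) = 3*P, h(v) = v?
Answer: -2253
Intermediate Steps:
g(x) = -9*x*(56 + x) (g(x) = (3*(x*(-3)))*(x + 56) = (3*(-3*x))*(56 + x) = (-9*x)*(56 + x) = -9*x*(56 + x))
(1012 + g((-15 + h(-3)) - 18)/(-180)) - 3229 = (1012 - 9*((-15 - 3) - 18)*(56 + ((-15 - 3) - 18))/(-180)) - 3229 = (1012 - 9*(-18 - 18)*(56 + (-18 - 18))*(-1/180)) - 3229 = (1012 - 9*(-36)*(56 - 36)*(-1/180)) - 3229 = (1012 - 9*(-36)*20*(-1/180)) - 3229 = (1012 + 6480*(-1/180)) - 3229 = (1012 - 36) - 3229 = 976 - 3229 = -2253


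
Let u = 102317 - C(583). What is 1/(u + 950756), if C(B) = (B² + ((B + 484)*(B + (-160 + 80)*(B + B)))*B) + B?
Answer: 1/57663901118 ≈ 1.7342e-11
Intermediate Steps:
C(B) = B + B² - 159*B²*(484 + B) (C(B) = (B² + ((484 + B)*(B - 160*B))*B) + B = (B² + ((484 + B)*(-159*B))*B) + B = (B² + (-159*B*(484 + B))*B) + B = (B² - 159*B²*(484 + B)) + B = B + B² - 159*B²*(484 + B))
u = 57662950362 (u = 102317 - 583*(1 - 76955*583 - 159*583²) = 102317 - 583*(1 - 44864765 - 159*339889) = 102317 - 583*(1 - 44864765 - 54042351) = 102317 - 583*(-98907115) = 102317 - 1*(-57662848045) = 102317 + 57662848045 = 57662950362)
1/(u + 950756) = 1/(57662950362 + 950756) = 1/57663901118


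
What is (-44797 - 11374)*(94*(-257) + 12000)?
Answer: 682927018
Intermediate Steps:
(-44797 - 11374)*(94*(-257) + 12000) = -56171*(-24158 + 12000) = -56171*(-12158) = 682927018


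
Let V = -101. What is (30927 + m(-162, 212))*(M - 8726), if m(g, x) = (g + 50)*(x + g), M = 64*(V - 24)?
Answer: -423619402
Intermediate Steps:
M = -8000 (M = 64*(-101 - 24) = 64*(-125) = -8000)
m(g, x) = (50 + g)*(g + x)
(30927 + m(-162, 212))*(M - 8726) = (30927 + ((-162)**2 + 50*(-162) + 50*212 - 162*212))*(-8000 - 8726) = (30927 + (26244 - 8100 + 10600 - 34344))*(-16726) = (30927 - 5600)*(-16726) = 25327*(-16726) = -423619402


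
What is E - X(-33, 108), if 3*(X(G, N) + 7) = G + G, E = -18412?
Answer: -18383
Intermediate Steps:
X(G, N) = -7 + 2*G/3 (X(G, N) = -7 + (G + G)/3 = -7 + (2*G)/3 = -7 + 2*G/3)
E - X(-33, 108) = -18412 - (-7 + (⅔)*(-33)) = -18412 - (-7 - 22) = -18412 - 1*(-29) = -18412 + 29 = -18383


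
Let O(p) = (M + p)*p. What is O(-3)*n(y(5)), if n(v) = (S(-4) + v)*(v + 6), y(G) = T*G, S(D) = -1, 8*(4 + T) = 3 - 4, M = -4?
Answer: 425061/64 ≈ 6641.6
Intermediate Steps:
O(p) = p*(-4 + p) (O(p) = (-4 + p)*p = p*(-4 + p))
T = -33/8 (T = -4 + (3 - 4)/8 = -4 + (⅛)*(-1) = -4 - ⅛ = -33/8 ≈ -4.1250)
y(G) = -33*G/8
n(v) = (-1 + v)*(6 + v) (n(v) = (-1 + v)*(v + 6) = (-1 + v)*(6 + v))
O(-3)*n(y(5)) = (-3*(-4 - 3))*(-6 + (-33/8*5)² + 5*(-33/8*5)) = (-3*(-7))*(-6 + (-165/8)² + 5*(-165/8)) = 21*(-6 + 27225/64 - 825/8) = 21*(20241/64) = 425061/64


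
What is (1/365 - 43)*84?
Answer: -1318296/365 ≈ -3611.8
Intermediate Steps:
(1/365 - 43)*84 = -15694/365*84 = -1318296/365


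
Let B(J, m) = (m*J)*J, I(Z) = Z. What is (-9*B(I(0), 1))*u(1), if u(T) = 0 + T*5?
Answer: 0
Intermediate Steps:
B(J, m) = m*J² (B(J, m) = (J*m)*J = m*J²)
u(T) = 5*T (u(T) = 0 + 5*T = 5*T)
(-9*B(I(0), 1))*u(1) = (-9*0²)*(5*1) = -9*0*5 = 0*5 = 0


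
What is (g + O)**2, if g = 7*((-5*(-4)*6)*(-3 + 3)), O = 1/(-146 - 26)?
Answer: 1/29584 ≈ 3.3802e-5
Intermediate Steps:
O = -1/172 (O = 1/(-172) = -1/172 ≈ -0.0058140)
g = 0 (g = 7*((20*6)*0) = 7*(120*0) = 7*0 = 0)
(g + O)**2 = (0 - 1/172)**2 = (-1/172)**2 = 1/29584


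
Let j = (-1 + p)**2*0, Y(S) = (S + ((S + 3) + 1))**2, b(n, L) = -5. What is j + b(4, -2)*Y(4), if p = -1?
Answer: -720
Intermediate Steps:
Y(S) = (4 + 2*S)**2 (Y(S) = (S + ((3 + S) + 1))**2 = (S + (4 + S))**2 = (4 + 2*S)**2)
j = 0 (j = (-1 - 1)**2*0 = (-2)**2*0 = 4*0 = 0)
j + b(4, -2)*Y(4) = 0 - 20*(2 + 4)**2 = 0 - 20*6**2 = 0 - 20*36 = 0 - 5*144 = 0 - 720 = -720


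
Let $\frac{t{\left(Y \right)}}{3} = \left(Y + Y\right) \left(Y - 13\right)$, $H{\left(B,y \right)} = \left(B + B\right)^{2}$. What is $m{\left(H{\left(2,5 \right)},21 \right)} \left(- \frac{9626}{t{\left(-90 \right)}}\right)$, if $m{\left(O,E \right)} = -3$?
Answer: $\frac{4813}{9270} \approx 0.5192$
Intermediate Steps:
$H{\left(B,y \right)} = 4 B^{2}$ ($H{\left(B,y \right)} = \left(2 B\right)^{2} = 4 B^{2}$)
$t{\left(Y \right)} = 6 Y \left(-13 + Y\right)$ ($t{\left(Y \right)} = 3 \left(Y + Y\right) \left(Y - 13\right) = 3 \cdot 2 Y \left(-13 + Y\right) = 6 Y \left(-13 + Y\right)$)
$m{\left(H{\left(2,5 \right)},21 \right)} \left(- \frac{9626}{t{\left(-90 \right)}}\right) = - 3 \left(- \frac{9626}{6 \left(-90\right) \left(-13 - 90\right)}\right) = - 3 \left(- \frac{9626}{6 \left(-90\right) \left(-103\right)}\right) = - 3 \left(- \frac{9626}{55620}\right) = - 3 \left(\left(-9626\right) \frac{1}{55620}\right) = \left(-3\right) \left(- \frac{4813}{27810}\right) = \frac{4813}{9270}$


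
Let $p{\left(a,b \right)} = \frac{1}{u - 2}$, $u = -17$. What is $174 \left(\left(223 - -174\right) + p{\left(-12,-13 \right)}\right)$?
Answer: $\frac{1312308}{19} \approx 69069.0$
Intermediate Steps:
$p{\left(a,b \right)} = - \frac{1}{19}$ ($p{\left(a,b \right)} = \frac{1}{-17 - 2} = \frac{1}{-19} = - \frac{1}{19}$)
$174 \left(\left(223 - -174\right) + p{\left(-12,-13 \right)}\right) = 174 \left(\left(223 - -174\right) - \frac{1}{19}\right) = 174 \left(\left(223 + 174\right) - \frac{1}{19}\right) = 174 \left(397 - \frac{1}{19}\right) = 174 \cdot \frac{7542}{19} = \frac{1312308}{19}$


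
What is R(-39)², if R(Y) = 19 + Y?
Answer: 400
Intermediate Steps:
R(-39)² = (19 - 39)² = (-20)² = 400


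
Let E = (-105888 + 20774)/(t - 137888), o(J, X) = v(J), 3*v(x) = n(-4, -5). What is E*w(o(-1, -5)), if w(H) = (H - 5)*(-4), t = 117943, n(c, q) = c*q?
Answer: -340456/11967 ≈ -28.450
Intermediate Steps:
v(x) = 20/3 (v(x) = (-4*(-5))/3 = (1/3)*20 = 20/3)
o(J, X) = 20/3
w(H) = 20 - 4*H (w(H) = (-5 + H)*(-4) = 20 - 4*H)
E = 85114/19945 (E = (-105888 + 20774)/(117943 - 137888) = -85114/(-19945) = -85114*(-1/19945) = 85114/19945 ≈ 4.2674)
E*w(o(-1, -5)) = 85114*(20 - 4*20/3)/19945 = 85114*(20 - 80/3)/19945 = (85114/19945)*(-20/3) = -340456/11967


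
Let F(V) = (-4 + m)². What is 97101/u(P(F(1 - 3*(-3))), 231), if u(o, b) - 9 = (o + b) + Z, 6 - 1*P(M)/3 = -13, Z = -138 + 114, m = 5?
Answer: 32367/91 ≈ 355.68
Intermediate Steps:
Z = -24
F(V) = 1 (F(V) = (-4 + 5)² = 1² = 1)
P(M) = 57 (P(M) = 18 - 3*(-13) = 18 + 39 = 57)
u(o, b) = -15 + b + o (u(o, b) = 9 + ((o + b) - 24) = 9 + ((b + o) - 24) = 9 + (-24 + b + o) = -15 + b + o)
97101/u(P(F(1 - 3*(-3))), 231) = 97101/(-15 + 231 + 57) = 97101/273 = 97101*(1/273) = 32367/91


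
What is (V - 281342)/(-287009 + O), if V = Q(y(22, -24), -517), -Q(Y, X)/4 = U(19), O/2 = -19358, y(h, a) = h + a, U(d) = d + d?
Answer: 281494/325725 ≈ 0.86421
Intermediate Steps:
U(d) = 2*d
y(h, a) = a + h
O = -38716 (O = 2*(-19358) = -38716)
Q(Y, X) = -152 (Q(Y, X) = -8*19 = -4*38 = -152)
V = -152
(V - 281342)/(-287009 + O) = (-152 - 281342)/(-287009 - 38716) = -281494/(-325725) = -281494*(-1/325725) = 281494/325725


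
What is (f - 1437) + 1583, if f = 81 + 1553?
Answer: 1780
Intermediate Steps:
f = 1634
(f - 1437) + 1583 = (1634 - 1437) + 1583 = 197 + 1583 = 1780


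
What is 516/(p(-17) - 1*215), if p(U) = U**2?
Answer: 258/37 ≈ 6.9730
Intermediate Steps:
516/(p(-17) - 1*215) = 516/((-17)**2 - 1*215) = 516/(289 - 215) = 516/74 = 516*(1/74) = 258/37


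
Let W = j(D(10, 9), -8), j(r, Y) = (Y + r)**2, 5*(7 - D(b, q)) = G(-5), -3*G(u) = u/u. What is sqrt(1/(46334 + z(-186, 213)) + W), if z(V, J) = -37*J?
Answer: sqrt(289820760889)/576795 ≈ 0.93335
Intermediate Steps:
G(u) = -1/3 (G(u) = -u/(3*u) = -1/3*1 = -1/3)
D(b, q) = 106/15 (D(b, q) = 7 - 1/5*(-1/3) = 7 + 1/15 = 106/15)
W = 196/225 (W = (-8 + 106/15)**2 = (-14/15)**2 = 196/225 ≈ 0.87111)
sqrt(1/(46334 + z(-186, 213)) + W) = sqrt(1/(46334 - 37*213) + 196/225) = sqrt(1/(46334 - 7881) + 196/225) = sqrt(1/38453 + 196/225) = sqrt(7537013/8651925) = sqrt(289820760889)/576795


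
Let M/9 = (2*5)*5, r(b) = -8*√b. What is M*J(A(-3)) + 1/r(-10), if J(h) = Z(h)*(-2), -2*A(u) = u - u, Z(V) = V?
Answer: I*√10/80 ≈ 0.039528*I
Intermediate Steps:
A(u) = 0 (A(u) = -(u - u)/2 = -½*0 = 0)
J(h) = -2*h (J(h) = h*(-2) = -2*h)
M = 450 (M = 9*((2*5)*5) = 9*(10*5) = 9*50 = 450)
M*J(A(-3)) + 1/r(-10) = 450*(-2*0) + 1/(-8*I*√10) = 450*0 + 1/(-8*I*√10) = 0 + 1/(-8*I*√10) = 0 + I*√10/80 = I*√10/80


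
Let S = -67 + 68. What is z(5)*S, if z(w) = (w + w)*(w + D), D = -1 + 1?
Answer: 50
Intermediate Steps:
D = 0
z(w) = 2*w² (z(w) = (w + w)*(w + 0) = (2*w)*w = 2*w²)
S = 1
z(5)*S = (2*5²)*1 = (2*25)*1 = 50*1 = 50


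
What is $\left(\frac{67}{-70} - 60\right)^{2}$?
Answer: $\frac{18207289}{4900} \approx 3715.8$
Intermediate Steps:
$\left(\frac{67}{-70} - 60\right)^{2} = \left(67 \left(- \frac{1}{70}\right) - 60\right)^{2} = \left(- \frac{67}{70} - 60\right)^{2} = \left(- \frac{4267}{70}\right)^{2} = \frac{18207289}{4900}$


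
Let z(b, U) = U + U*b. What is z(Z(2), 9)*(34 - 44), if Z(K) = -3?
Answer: 180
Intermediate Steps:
z(Z(2), 9)*(34 - 44) = (9*(1 - 3))*(34 - 44) = (9*(-2))*(-10) = -18*(-10) = 180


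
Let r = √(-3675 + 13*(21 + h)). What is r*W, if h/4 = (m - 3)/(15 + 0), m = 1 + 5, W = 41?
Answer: 41*I*√84790/5 ≈ 2387.7*I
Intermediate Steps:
m = 6
h = ⅘ (h = 4*((6 - 3)/(15 + 0)) = 4*(3/15) = 4*(3*(1/15)) = 4*(⅕) = ⅘ ≈ 0.80000)
r = I*√84790/5 (r = √(-3675 + 13*(21 + ⅘)) = √(-3675 + 13*(109/5)) = √(-3675 + 1417/5) = √(-16958/5) = I*√84790/5 ≈ 58.237*I)
r*W = (I*√84790/5)*41 = 41*I*√84790/5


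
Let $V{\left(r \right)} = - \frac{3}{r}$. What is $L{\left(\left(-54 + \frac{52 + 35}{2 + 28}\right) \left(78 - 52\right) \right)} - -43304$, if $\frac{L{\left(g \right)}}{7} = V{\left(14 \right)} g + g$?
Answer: $\frac{359967}{10} \approx 35997.0$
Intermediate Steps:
$L{\left(g \right)} = \frac{11 g}{2}$ ($L{\left(g \right)} = 7 \left(- \frac{3}{14} g + g\right) = 7 \left(\left(-3\right) \frac{1}{14} g + g\right) = 7 \left(- \frac{3 g}{14} + g\right) = 7 \frac{11 g}{14} = \frac{11 g}{2}$)
$L{\left(\left(-54 + \frac{52 + 35}{2 + 28}\right) \left(78 - 52\right) \right)} - -43304 = \frac{11 \left(-54 + \frac{52 + 35}{2 + 28}\right) \left(78 - 52\right)}{2} - -43304 = \frac{11 \left(-54 + \frac{87}{30}\right) 26}{2} + 43304 = \frac{11 \left(-54 + 87 \cdot \frac{1}{30}\right) 26}{2} + 43304 = \frac{11 \left(-54 + \frac{29}{10}\right) 26}{2} + 43304 = \frac{11 \left(\left(- \frac{511}{10}\right) 26\right)}{2} + 43304 = \frac{11}{2} \left(- \frac{6643}{5}\right) + 43304 = - \frac{73073}{10} + 43304 = \frac{359967}{10}$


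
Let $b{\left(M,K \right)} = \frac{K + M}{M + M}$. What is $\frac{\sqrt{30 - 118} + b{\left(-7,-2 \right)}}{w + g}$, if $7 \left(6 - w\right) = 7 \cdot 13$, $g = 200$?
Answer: $\frac{9}{2702} + \frac{2 i \sqrt{22}}{193} \approx 0.0033309 + 0.048605 i$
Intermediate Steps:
$b{\left(M,K \right)} = \frac{K + M}{2 M}$
$w = -7$ ($w = 6 - \frac{7 \cdot 13}{7} = 6 - 13 = -7$)
$\frac{\sqrt{30 - 118} + b{\left(-7,-2 \right)}}{w + g} = \frac{\sqrt{30 - 118} + \frac{-2 - 7}{2 \left(-7\right)}}{-7 + 200} = \frac{\sqrt{-88} + \frac{1}{2} \left(- \frac{1}{7}\right) \left(-9\right)}{193} = \left(2 i \sqrt{22} + \frac{9}{14}\right) \frac{1}{193} = \left(\frac{9}{14} + 2 i \sqrt{22}\right) \frac{1}{193} = \frac{9}{2702} + \frac{2 i \sqrt{22}}{193}$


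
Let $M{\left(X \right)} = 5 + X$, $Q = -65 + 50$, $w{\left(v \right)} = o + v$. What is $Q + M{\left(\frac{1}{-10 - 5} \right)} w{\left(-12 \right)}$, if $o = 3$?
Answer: $- \frac{297}{5} \approx -59.4$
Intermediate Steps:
$w{\left(v \right)} = 3 + v$
$Q = -15$
$Q + M{\left(\frac{1}{-10 - 5} \right)} w{\left(-12 \right)} = -15 + \left(5 + \frac{1}{-10 - 5}\right) \left(3 - 12\right) = -15 + \left(5 + \frac{1}{-15}\right) \left(-9\right) = -15 + \left(5 - \frac{1}{15}\right) \left(-9\right) = -15 + \frac{74}{15} \left(-9\right) = -15 - \frac{222}{5} = - \frac{297}{5}$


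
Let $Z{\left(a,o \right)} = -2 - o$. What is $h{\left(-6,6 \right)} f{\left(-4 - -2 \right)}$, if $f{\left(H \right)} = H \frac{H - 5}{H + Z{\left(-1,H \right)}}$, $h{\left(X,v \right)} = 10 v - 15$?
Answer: $-315$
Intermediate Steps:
$h{\left(X,v \right)} = -15 + 10 v$
$f{\left(H \right)} = H \left(\frac{5}{2} - \frac{H}{2}\right)$ ($f{\left(H \right)} = H \frac{H - 5}{H - \left(2 + H\right)} = H \frac{-5 + H}{-2} = H \left(-5 + H\right) \left(- \frac{1}{2}\right) = H \left(\frac{5}{2} - \frac{H}{2}\right)$)
$h{\left(-6,6 \right)} f{\left(-4 - -2 \right)} = \left(-15 + 10 \cdot 6\right) \frac{\left(-4 - -2\right) \left(5 - \left(-4 - -2\right)\right)}{2} = \left(-15 + 60\right) \frac{\left(-4 + 2\right) \left(5 - \left(-4 + 2\right)\right)}{2} = 45 \cdot \frac{1}{2} \left(-2\right) \left(5 - -2\right) = 45 \cdot \frac{1}{2} \left(-2\right) \left(5 + 2\right) = 45 \cdot \frac{1}{2} \left(-2\right) 7 = 45 \left(-7\right) = -315$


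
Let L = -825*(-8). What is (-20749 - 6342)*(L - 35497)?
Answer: 782848627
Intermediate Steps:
L = 6600
(-20749 - 6342)*(L - 35497) = (-20749 - 6342)*(6600 - 35497) = -27091*(-28897) = 782848627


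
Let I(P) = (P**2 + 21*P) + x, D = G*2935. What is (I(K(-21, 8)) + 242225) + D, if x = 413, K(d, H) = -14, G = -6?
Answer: 224930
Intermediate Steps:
D = -17610 (D = -6*2935 = -17610)
I(P) = 413 + P**2 + 21*P (I(P) = (P**2 + 21*P) + 413 = 413 + P**2 + 21*P)
(I(K(-21, 8)) + 242225) + D = ((413 + (-14)**2 + 21*(-14)) + 242225) - 17610 = ((413 + 196 - 294) + 242225) - 17610 = (315 + 242225) - 17610 = 242540 - 17610 = 224930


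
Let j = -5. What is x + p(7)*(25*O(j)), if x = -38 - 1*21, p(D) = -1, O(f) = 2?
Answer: -109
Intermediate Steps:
x = -59 (x = -38 - 21 = -59)
x + p(7)*(25*O(j)) = -59 - 25*2 = -59 - 1*50 = -59 - 50 = -109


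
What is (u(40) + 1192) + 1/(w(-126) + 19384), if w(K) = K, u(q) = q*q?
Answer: 53768337/19258 ≈ 2792.0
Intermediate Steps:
u(q) = q²
(u(40) + 1192) + 1/(w(-126) + 19384) = (40² + 1192) + 1/(-126 + 19384) = (1600 + 1192) + 1/19258 = 2792 + 1/19258 = 53768337/19258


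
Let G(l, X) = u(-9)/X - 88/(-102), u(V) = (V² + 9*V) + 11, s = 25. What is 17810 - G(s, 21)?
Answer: 2119225/119 ≈ 17809.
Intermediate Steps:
u(V) = 11 + V² + 9*V
G(l, X) = 44/51 + 11/X (G(l, X) = (11 + (-9)² + 9*(-9))/X - 88/(-102) = (11 + 81 - 81)/X - 88*(-1/102) = 11/X + 44/51 = 44/51 + 11/X)
17810 - G(s, 21) = 17810 - (44/51 + 11/21) = 17810 - 1*165/119 = 17810 - 165/119 = 2119225/119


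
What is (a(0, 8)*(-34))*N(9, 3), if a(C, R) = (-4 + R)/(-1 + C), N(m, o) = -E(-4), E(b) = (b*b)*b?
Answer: 8704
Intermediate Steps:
E(b) = b³ (E(b) = b²*b = b³)
N(m, o) = 64 (N(m, o) = -1*(-4)³ = -1*(-64) = 64)
a(C, R) = (-4 + R)/(-1 + C)
(a(0, 8)*(-34))*N(9, 3) = (((-4 + 8)/(-1 + 0))*(-34))*64 = ((4/(-1))*(-34))*64 = (-1*4*(-34))*64 = -4*(-34)*64 = 136*64 = 8704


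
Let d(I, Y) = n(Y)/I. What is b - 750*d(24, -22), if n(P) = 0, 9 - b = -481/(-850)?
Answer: 7169/850 ≈ 8.4341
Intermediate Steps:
b = 7169/850 (b = 9 - (-481)/(-850) = 9 - (-481)*(-1)/850 = 9 - 1*481/850 = 9 - 481/850 = 7169/850 ≈ 8.4341)
d(I, Y) = 0 (d(I, Y) = 0/I = 0)
b - 750*d(24, -22) = 7169/850 - 750*0 = 7169/850 + 0 = 7169/850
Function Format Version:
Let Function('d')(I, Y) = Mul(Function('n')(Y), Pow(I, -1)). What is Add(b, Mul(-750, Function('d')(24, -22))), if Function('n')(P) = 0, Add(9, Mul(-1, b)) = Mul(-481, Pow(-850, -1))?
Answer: Rational(7169, 850) ≈ 8.4341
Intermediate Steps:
b = Rational(7169, 850) (b = Add(9, Mul(-1, Mul(-481, Pow(-850, -1)))) = Add(9, Mul(-1, Mul(-481, Rational(-1, 850)))) = Add(9, Mul(-1, Rational(481, 850))) = Add(9, Rational(-481, 850)) = Rational(7169, 850) ≈ 8.4341)
Function('d')(I, Y) = 0 (Function('d')(I, Y) = Mul(0, Pow(I, -1)) = 0)
Add(b, Mul(-750, Function('d')(24, -22))) = Add(Rational(7169, 850), Mul(-750, 0)) = Add(Rational(7169, 850), 0) = Rational(7169, 850)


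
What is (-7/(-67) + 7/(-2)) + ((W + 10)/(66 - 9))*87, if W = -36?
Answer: -109681/2546 ≈ -43.080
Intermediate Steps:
(-7/(-67) + 7/(-2)) + ((W + 10)/(66 - 9))*87 = (-7/(-67) + 7/(-2)) + ((-36 + 10)/(66 - 9))*87 = (-7*(-1/67) + 7*(-½)) - 26/57*87 = (7/67 - 7/2) - 26*1/57*87 = -455/134 - 26/57*87 = -455/134 - 754/19 = -109681/2546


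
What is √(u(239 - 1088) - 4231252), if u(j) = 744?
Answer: 2*I*√1057627 ≈ 2056.8*I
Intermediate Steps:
√(u(239 - 1088) - 4231252) = √(744 - 4231252) = √(-4230508) = 2*I*√1057627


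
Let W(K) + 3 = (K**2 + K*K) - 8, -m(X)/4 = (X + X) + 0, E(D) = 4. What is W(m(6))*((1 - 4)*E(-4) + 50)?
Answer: 174686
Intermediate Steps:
m(X) = -8*X (m(X) = -4*((X + X) + 0) = -4*(2*X + 0) = -8*X)
W(K) = -11 + 2*K**2 (W(K) = -3 + ((K**2 + K*K) - 8) = -3 + ((K**2 + K**2) - 8) = -3 + (2*K**2 - 8) = -3 + (-8 + 2*K**2) = -11 + 2*K**2)
W(m(6))*((1 - 4)*E(-4) + 50) = (-11 + 2*(-8*6)**2)*((1 - 4)*4 + 50) = (-11 + 2*(-48)**2)*(-3*4 + 50) = (-11 + 2*2304)*(-12 + 50) = (-11 + 4608)*38 = 4597*38 = 174686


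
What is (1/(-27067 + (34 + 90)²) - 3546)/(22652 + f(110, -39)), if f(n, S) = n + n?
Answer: -41456287/267396552 ≈ -0.15504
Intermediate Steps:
f(n, S) = 2*n
(1/(-27067 + (34 + 90)²) - 3546)/(22652 + f(110, -39)) = (1/(-27067 + (34 + 90)²) - 3546)/(22652 + 2*110) = (1/(-27067 + 124²) - 3546)/(22652 + 220) = (1/(-27067 + 15376) - 3546)/22872 = (1/(-11691) - 3546)*(1/22872) = (-1/11691 - 3546)*(1/22872) = -41456287/11691*1/22872 = -41456287/267396552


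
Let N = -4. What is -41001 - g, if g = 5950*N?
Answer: -17201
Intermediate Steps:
g = -23800 (g = 5950*(-4) = -23800)
-41001 - g = -41001 - 1*(-23800) = -41001 + 23800 = -17201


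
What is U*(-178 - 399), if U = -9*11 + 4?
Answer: 54815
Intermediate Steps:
U = -95 (U = -99 + 4 = -95)
U*(-178 - 399) = -95*(-178 - 399) = -95*(-577) = 54815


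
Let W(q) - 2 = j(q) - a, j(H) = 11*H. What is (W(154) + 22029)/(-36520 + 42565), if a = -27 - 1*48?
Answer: 4760/1209 ≈ 3.9371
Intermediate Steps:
a = -75 (a = -27 - 48 = -75)
W(q) = 77 + 11*q (W(q) = 2 + (11*q - 1*(-75)) = 2 + (11*q + 75) = 2 + (75 + 11*q) = 77 + 11*q)
(W(154) + 22029)/(-36520 + 42565) = ((77 + 11*154) + 22029)/(-36520 + 42565) = ((77 + 1694) + 22029)/6045 = (1771 + 22029)*(1/6045) = 23800*(1/6045) = 4760/1209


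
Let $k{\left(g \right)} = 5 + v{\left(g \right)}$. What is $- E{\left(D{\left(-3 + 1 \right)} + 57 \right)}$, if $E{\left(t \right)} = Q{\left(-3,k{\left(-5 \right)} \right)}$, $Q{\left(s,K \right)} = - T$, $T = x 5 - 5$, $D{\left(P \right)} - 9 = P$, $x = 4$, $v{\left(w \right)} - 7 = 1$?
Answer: $15$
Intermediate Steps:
$v{\left(w \right)} = 8$ ($v{\left(w \right)} = 7 + 1 = 8$)
$D{\left(P \right)} = 9 + P$
$T = 15$ ($T = 4 \cdot 5 - 5 = 20 - 5 = 15$)
$k{\left(g \right)} = 13$ ($k{\left(g \right)} = 5 + 8 = 13$)
$Q{\left(s,K \right)} = -15$ ($Q{\left(s,K \right)} = \left(-1\right) 15 = -15$)
$E{\left(t \right)} = -15$
$- E{\left(D{\left(-3 + 1 \right)} + 57 \right)} = \left(-1\right) \left(-15\right) = 15$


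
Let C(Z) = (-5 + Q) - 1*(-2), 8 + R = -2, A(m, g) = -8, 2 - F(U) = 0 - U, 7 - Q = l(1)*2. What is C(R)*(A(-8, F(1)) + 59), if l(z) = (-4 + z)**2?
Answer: -714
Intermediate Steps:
Q = -11 (Q = 7 - (-4 + 1)**2*2 = 7 - (-3)**2*2 = 7 - 9*2 = 7 - 1*18 = 7 - 18 = -11)
F(U) = 2 + U (F(U) = 2 - (0 - U) = 2 - (-1)*U = 2 + U)
R = -10 (R = -8 - 2 = -10)
C(Z) = -14 (C(Z) = (-5 - 11) - 1*(-2) = -16 + 2 = -14)
C(R)*(A(-8, F(1)) + 59) = -14*(-8 + 59) = -14*51 = -714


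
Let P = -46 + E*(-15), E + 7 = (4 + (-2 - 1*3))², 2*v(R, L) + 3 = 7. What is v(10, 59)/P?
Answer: 1/22 ≈ 0.045455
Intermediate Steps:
v(R, L) = 2 (v(R, L) = -3/2 + (½)*7 = -3/2 + 7/2 = 2)
E = -6 (E = -7 + (4 + (-2 - 1*3))² = -7 + (4 + (-2 - 3))² = -7 + (4 - 5)² = -7 + (-1)² = -7 + 1 = -6)
P = 44 (P = -46 - 6*(-15) = -46 + 90 = 44)
v(10, 59)/P = 2/44 = 2*(1/44) = 1/22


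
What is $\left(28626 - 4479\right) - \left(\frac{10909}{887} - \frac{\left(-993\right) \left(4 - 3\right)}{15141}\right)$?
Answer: $\frac{108043257963}{4476689} \approx 24135.0$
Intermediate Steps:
$\left(28626 - 4479\right) - \left(\frac{10909}{887} - \frac{\left(-993\right) \left(4 - 3\right)}{15141}\right) = 24147 - \left(\frac{10909}{887} - - 993 \left(4 - 3\right) \frac{1}{15141}\right) = 24147 - \left(\frac{10909}{887} - \left(-993\right) 1 \cdot \frac{1}{15141}\right) = 24147 - \frac{55351320}{4476689} = \frac{108043257963}{4476689}$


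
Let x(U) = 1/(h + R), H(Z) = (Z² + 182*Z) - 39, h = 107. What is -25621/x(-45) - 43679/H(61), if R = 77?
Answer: -69695722655/14784 ≈ -4.7143e+6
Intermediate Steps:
H(Z) = -39 + Z² + 182*Z
x(U) = 1/184 (x(U) = 1/(107 + 77) = 1/184)
-25621/x(-45) - 43679/H(61) = -25621/1/184 - 43679/(-39 + 61² + 182*61) = -25621*184 - 43679/(-39 + 3721 + 11102) = -4714264 - 43679/14784 = -69695722655/14784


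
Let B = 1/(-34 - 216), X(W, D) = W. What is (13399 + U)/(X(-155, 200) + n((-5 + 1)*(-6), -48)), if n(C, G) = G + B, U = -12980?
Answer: -104750/50751 ≈ -2.0640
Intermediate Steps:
B = -1/250 (B = 1/(-250) = -1/250 ≈ -0.0040000)
n(C, G) = -1/250 + G (n(C, G) = G - 1/250 = -1/250 + G)
(13399 + U)/(X(-155, 200) + n((-5 + 1)*(-6), -48)) = (13399 - 12980)/(-155 + (-1/250 - 48)) = 419/(-155 - 12001/250) = 419/(-50751/250) = 419*(-250/50751) = -104750/50751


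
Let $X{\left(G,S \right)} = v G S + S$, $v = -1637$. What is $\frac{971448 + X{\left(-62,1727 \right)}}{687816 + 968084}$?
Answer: $\frac{176253313}{1655900} \approx 106.44$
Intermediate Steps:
$X{\left(G,S \right)} = S - 1637 G S$ ($X{\left(G,S \right)} = - 1637 G S + S = S - 1637 G S$)
$\frac{971448 + X{\left(-62,1727 \right)}}{687816 + 968084} = \frac{971448 + 1727 \left(1 - -101494\right)}{687816 + 968084} = \frac{971448 + 1727 \left(1 + 101494\right)}{1655900} = \left(971448 + 1727 \cdot 101495\right) \frac{1}{1655900} = \left(971448 + 175281865\right) \frac{1}{1655900} = 176253313 \cdot \frac{1}{1655900} = \frac{176253313}{1655900}$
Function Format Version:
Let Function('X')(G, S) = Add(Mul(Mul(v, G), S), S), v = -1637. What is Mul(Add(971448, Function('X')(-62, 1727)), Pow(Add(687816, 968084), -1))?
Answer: Rational(176253313, 1655900) ≈ 106.44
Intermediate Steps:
Function('X')(G, S) = Add(S, Mul(-1637, G, S)) (Function('X')(G, S) = Add(Mul(Mul(-1637, G), S), S) = Add(Mul(-1637, G, S), S) = Add(S, Mul(-1637, G, S)))
Mul(Add(971448, Function('X')(-62, 1727)), Pow(Add(687816, 968084), -1)) = Mul(Add(971448, Mul(1727, Add(1, Mul(-1637, -62)))), Pow(Add(687816, 968084), -1)) = Mul(Add(971448, Mul(1727, Add(1, 101494))), Pow(1655900, -1)) = Mul(Add(971448, Mul(1727, 101495)), Rational(1, 1655900)) = Mul(Add(971448, 175281865), Rational(1, 1655900)) = Mul(176253313, Rational(1, 1655900)) = Rational(176253313, 1655900)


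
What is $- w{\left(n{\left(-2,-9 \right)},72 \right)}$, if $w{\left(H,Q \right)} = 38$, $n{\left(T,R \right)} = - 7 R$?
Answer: $-38$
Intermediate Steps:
$- w{\left(n{\left(-2,-9 \right)},72 \right)} = \left(-1\right) 38 = -38$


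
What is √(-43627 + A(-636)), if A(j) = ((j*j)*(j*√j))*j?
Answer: √(-43627 + 327234028032*I*√159) ≈ 1.4364e+6 + 1.4364e+6*I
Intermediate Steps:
A(j) = j^(9/2) (A(j) = (j²*j^(3/2))*j = j^(7/2)*j = j^(9/2))
√(-43627 + A(-636)) = √(-43627 + (-636)^(9/2)) = √(-43627 + 327234028032*I*√159)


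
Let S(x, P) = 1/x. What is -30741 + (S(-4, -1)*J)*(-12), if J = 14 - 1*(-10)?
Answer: -30669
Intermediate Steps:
J = 24 (J = 14 + 10 = 24)
-30741 + (S(-4, -1)*J)*(-12) = -30741 + (24/(-4))*(-12) = -30741 - ¼*24*(-12) = -30741 - 6*(-12) = -30741 + 72 = -30669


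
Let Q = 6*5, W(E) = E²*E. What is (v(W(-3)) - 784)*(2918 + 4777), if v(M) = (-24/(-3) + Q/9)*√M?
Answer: -6032880 + 261630*I*√3 ≈ -6.0329e+6 + 4.5316e+5*I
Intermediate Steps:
W(E) = E³
Q = 30
v(M) = 34*√M/3 (v(M) = (-24/(-3) + 30/9)*√M = (-24*(-⅓) + 30*(⅑))*√M = (8 + 10/3)*√M = 34*√M/3)
(v(W(-3)) - 784)*(2918 + 4777) = (34*√((-3)³)/3 - 784)*(2918 + 4777) = (34*√(-27)/3 - 784)*7695 = (34*(3*I*√3)/3 - 784)*7695 = (34*I*√3 - 784)*7695 = (-784 + 34*I*√3)*7695 = -6032880 + 261630*I*√3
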